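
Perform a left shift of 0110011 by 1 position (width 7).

Original: 0110011 (decimal 51)
Shift left by 1 position
Append 1 zero on the right
Result: 1100110 (decimal 102)
Equivalent: 51 << 1 = 51 × 2^1 = 102



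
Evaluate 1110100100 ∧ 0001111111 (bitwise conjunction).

AND: 1 only when both bits are 1
  1110100100
& 0001111111
------------
  0000100100
Decimal: 932 & 127 = 36



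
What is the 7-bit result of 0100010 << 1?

Original: 0100010 (decimal 34)
Shift left by 1 position
Append 1 zero on the right
Result: 1000100 (decimal 68)
Equivalent: 34 << 1 = 34 × 2^1 = 68



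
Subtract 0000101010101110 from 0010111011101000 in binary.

Method 1 - Direct subtraction (column by column from the right: bit − bit − borrow-in; if negative, add 2 and borrow 1 from the next column):
borrow: 0000000001111100
        0010111011101000
-       0000101010101110
------------------------
        0010010000111010

Method 2 - Add two's complement:
Two's complement of 0000101010101110: invert → 1111010101010001, add 1 → 1111010101010010
  0010111011101000
+ 1111010101010010
------------------
 10010010000111010  (end carry out of the top bit = 1)
Discarding the end carry: 0010010000111010
Decimal check:
  0010111011101000 = 8192 + 2048 + 1024 + 512 + 128 + 64 + 32 + 8 = 12008
  0000101010101110 = 2048 + 512 + 128 + 32 + 8 + 4 + 2 = 2734
  12008 - 2734 = 9274, and 0010010000111010 = 8192 + 1024 + 32 + 16 + 8 + 2 = 9274 ✓



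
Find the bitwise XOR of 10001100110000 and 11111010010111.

XOR: 1 when bits differ
  10001100110000
^ 11111010010111
----------------
  01110110100111
Decimal: 9008 ^ 16023 = 7591



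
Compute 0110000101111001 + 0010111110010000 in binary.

Add column by column from the right: bit + bit + carry-in; write the sum mod 2, carry 1 when the sum is 2 or 3.
carry:  1101111111100000
        0110000101111001
+       0010111110010000
------------------------
       01001000100001001
(the carry out of the leftmost column, 0, becomes the leading bit)
Decimal check:
  0110000101111001 = 16384 + 8192 + 256 + 64 + 32 + 16 + 8 + 1 = 24953
  0010111110010000 = 8192 + 2048 + 1024 + 512 + 256 + 128 + 16 = 12176
  24953 + 12176 = 37129, and 01001000100001001 = 32768 + 4096 + 256 + 8 + 1 = 37129 ✓



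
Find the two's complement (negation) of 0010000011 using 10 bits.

Original: 0010000011
Step 1 - Invert all bits: 1101111100
Step 2 - Add 1: 1101111101
Verification: 0010000011 + 1101111101 = 10000000000; discarding the end carry (carry out of the top bit) leaves the 10-bit value 0000000000, as required for x + (-x)



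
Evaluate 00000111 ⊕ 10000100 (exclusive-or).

XOR: 1 when bits differ
  00000111
^ 10000100
----------
  10000011
Decimal: 7 ^ 132 = 131



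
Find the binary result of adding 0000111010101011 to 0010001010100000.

Add column by column from the right: bit + bit + carry-in; write the sum mod 2, carry 1 when the sum is 2 or 3.
carry:  0001110101000000
        0000111010101011
+       0010001010100000
------------------------
       00011000101001011
(the carry out of the leftmost column, 0, becomes the leading bit)
Decimal check:
  0000111010101011 = 2048 + 1024 + 512 + 128 + 32 + 8 + 2 + 1 = 3755
  0010001010100000 = 8192 + 512 + 128 + 32 = 8864
  3755 + 8864 = 12619, and 00011000101001011 = 8192 + 4096 + 256 + 64 + 8 + 2 + 1 = 12619 ✓



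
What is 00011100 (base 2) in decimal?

Sum of powers of 2 for each 1-bit:
2^2 + 2^3 + 2^4
= 4 + 8 + 16
= 28



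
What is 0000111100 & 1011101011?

AND: 1 only when both bits are 1
  0000111100
& 1011101011
------------
  0000101000
Decimal: 60 & 747 = 40



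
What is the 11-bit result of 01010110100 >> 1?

Original: 01010110100 (decimal 692)
Shift right by 1 position
Drop the 1 low bit; fill with zero on the left
Result: 00101011010 (decimal 346)
Equivalent: 692 >> 1 = 692 ÷ 2^1 = 346



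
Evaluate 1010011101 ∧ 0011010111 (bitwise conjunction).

AND: 1 only when both bits are 1
  1010011101
& 0011010111
------------
  0010010101
Decimal: 669 & 215 = 149



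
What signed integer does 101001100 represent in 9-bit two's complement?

Binary: 101001100
Sign bit: 1 (negative)
Invert: 010110011
Add 1:  010110100
Magnitude: 010110100 = 128 + 32 + 16 + 4 = 180
Value: -180



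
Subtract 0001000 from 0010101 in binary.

Method 1 - Direct subtraction (column by column from the right: bit − bit − borrow-in; if negative, add 2 and borrow 1 from the next column):
borrow: 0010000
        0010101
-       0001000
---------------
        0001101

Method 2 - Add two's complement:
Two's complement of 0001000: invert → 1110111, add 1 → 1111000
  0010101
+ 1111000
---------
 10001101  (end carry out of the top bit = 1)
Discarding the end carry: 0001101
Decimal check:
  0010101 = 16 + 4 + 1 = 21
  0001000 = 8
  21 - 8 = 13, and 0001101 = 8 + 4 + 1 = 13 ✓



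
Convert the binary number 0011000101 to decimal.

Sum of powers of 2 for each 1-bit:
2^0 + 2^2 + 2^6 + 2^7
= 1 + 4 + 64 + 128
= 197



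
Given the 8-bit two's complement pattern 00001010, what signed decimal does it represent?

Binary: 00001010
Sign bit: 0 (non-negative)
Read directly as an unsigned value:
00001010 = 8 + 2 = 10
Value: 10



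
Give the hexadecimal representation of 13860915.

Using repeated division by 16 (digits 10–15 are A–F):
13860915 ÷ 16 = 866307 remainder 3
866307 ÷ 16 = 54144 remainder 3
54144 ÷ 16 = 3384 remainder 0
3384 ÷ 16 = 211 remainder 8
211 ÷ 16 = 13 remainder 3
13 ÷ 16 = 0 remainder 13 (D)
Reading remainders bottom to top: D38033



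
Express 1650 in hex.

Using repeated division by 16 (digits 10–15 are A–F):
1650 ÷ 16 = 103 remainder 2
103 ÷ 16 = 6 remainder 7
6 ÷ 16 = 0 remainder 6
Reading remainders bottom to top: 672



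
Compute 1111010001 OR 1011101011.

OR: 1 when either bit is 1
  1111010001
| 1011101011
------------
  1111111011
Decimal: 977 | 747 = 1019



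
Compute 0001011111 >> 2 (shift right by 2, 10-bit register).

Original: 0001011111 (decimal 95)
Shift right by 2 positions
Drop the 2 low bits; fill with zeros on the left
Result: 0000010111 (decimal 23)
Equivalent: 95 >> 2 = 95 ÷ 2^2 = 23



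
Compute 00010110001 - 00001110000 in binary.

Method 1 - Direct subtraction (column by column from the right: bit − bit − borrow-in; if negative, add 2 and borrow 1 from the next column):
borrow: 00010000000
        00010110001
-       00001110000
-------------------
        00001000001

Method 2 - Add two's complement:
Two's complement of 00001110000: invert → 11110001111, add 1 → 11110010000
  00010110001
+ 11110010000
-------------
 100001000001  (end carry out of the top bit = 1)
Discarding the end carry: 00001000001
Decimal check:
  00010110001 = 128 + 32 + 16 + 1 = 177
  00001110000 = 64 + 32 + 16 = 112
  177 - 112 = 65, and 00001000001 = 64 + 1 = 65 ✓



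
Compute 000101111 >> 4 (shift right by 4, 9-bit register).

Original: 000101111 (decimal 47)
Shift right by 4 positions
Drop the 4 low bits; fill with zeros on the left
Result: 000000010 (decimal 2)
Equivalent: 47 >> 4 = 47 ÷ 2^4 = 2



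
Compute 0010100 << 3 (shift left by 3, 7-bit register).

Original: 0010100 (decimal 20)
Shift left by 3 positions
Append 3 zeros on the right and drop the 3 high bits that overflow the 7-bit width
Result: 0100000 (decimal 32)
Equivalent: 20 << 3 = 20 × 2^3 = 160, truncated to 7 bits = 32



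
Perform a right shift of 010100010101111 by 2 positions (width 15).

Original: 010100010101111 (decimal 10415)
Shift right by 2 positions
Drop the 2 low bits; fill with zeros on the left
Result: 000101000101011 (decimal 2603)
Equivalent: 10415 >> 2 = 10415 ÷ 2^2 = 2603



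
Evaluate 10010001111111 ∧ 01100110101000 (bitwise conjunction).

AND: 1 only when both bits are 1
  10010001111111
& 01100110101000
----------------
  00000000101000
Decimal: 9343 & 6568 = 40



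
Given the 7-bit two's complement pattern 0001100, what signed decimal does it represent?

Binary: 0001100
Sign bit: 0 (non-negative)
Read directly as an unsigned value:
0001100 = 8 + 4 = 12
Value: 12



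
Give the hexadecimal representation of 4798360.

Using repeated division by 16 (digits 10–15 are A–F):
4798360 ÷ 16 = 299897 remainder 8
299897 ÷ 16 = 18743 remainder 9
18743 ÷ 16 = 1171 remainder 7
1171 ÷ 16 = 73 remainder 3
73 ÷ 16 = 4 remainder 9
4 ÷ 16 = 0 remainder 4
Reading remainders bottom to top: 493798



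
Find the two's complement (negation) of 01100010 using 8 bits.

Original: 01100010
Step 1 - Invert all bits: 10011101
Step 2 - Add 1: 10011110
Verification: 01100010 + 10011110 = 100000000; discarding the end carry (carry out of the top bit) leaves the 8-bit value 00000000, as required for x + (-x)



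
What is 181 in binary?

Using repeated division by 2:
181 ÷ 2 = 90 remainder 1
90 ÷ 2 = 45 remainder 0
45 ÷ 2 = 22 remainder 1
22 ÷ 2 = 11 remainder 0
11 ÷ 2 = 5 remainder 1
5 ÷ 2 = 2 remainder 1
2 ÷ 2 = 1 remainder 0
1 ÷ 2 = 0 remainder 1
Reading remainders bottom to top: 10110101



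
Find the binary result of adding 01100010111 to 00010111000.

Add column by column from the right: bit + bit + carry-in; write the sum mod 2, carry 1 when the sum is 2 or 3.
carry:  00001100000
        01100010111
+       00010111000
-------------------
       001111001111
(the carry out of the leftmost column, 0, becomes the leading bit)
Decimal check:
  01100010111 = 512 + 256 + 16 + 4 + 2 + 1 = 791
  00010111000 = 128 + 32 + 16 + 8 = 184
  791 + 184 = 975, and 001111001111 = 512 + 256 + 128 + 64 + 8 + 4 + 2 + 1 = 975 ✓



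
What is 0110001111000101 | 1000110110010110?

OR: 1 when either bit is 1
  0110001111000101
| 1000110110010110
------------------
  1110111111010111
Decimal: 25541 | 36246 = 61399



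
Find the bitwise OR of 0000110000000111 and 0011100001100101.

OR: 1 when either bit is 1
  0000110000000111
| 0011100001100101
------------------
  0011110001100111
Decimal: 3079 | 14437 = 15463



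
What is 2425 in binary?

Using repeated division by 2:
2425 ÷ 2 = 1212 remainder 1
1212 ÷ 2 = 606 remainder 0
606 ÷ 2 = 303 remainder 0
303 ÷ 2 = 151 remainder 1
151 ÷ 2 = 75 remainder 1
75 ÷ 2 = 37 remainder 1
37 ÷ 2 = 18 remainder 1
18 ÷ 2 = 9 remainder 0
9 ÷ 2 = 4 remainder 1
4 ÷ 2 = 2 remainder 0
2 ÷ 2 = 1 remainder 0
1 ÷ 2 = 0 remainder 1
Reading remainders bottom to top: 100101111001



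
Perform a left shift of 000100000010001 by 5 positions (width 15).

Original: 000100000010001 (decimal 2065)
Shift left by 5 positions
Append 5 zeros on the right and drop the 5 high bits that overflow the 15-bit width
Result: 000001000100000 (decimal 544)
Equivalent: 2065 << 5 = 2065 × 2^5 = 66080, truncated to 15 bits = 544



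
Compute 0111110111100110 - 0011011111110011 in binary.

Method 1 - Direct subtraction (column by column from the right: bit − bit − borrow-in; if negative, add 2 and borrow 1 from the next column):
borrow: 0000111111100110
        0111110111100110
-       0011011111110011
------------------------
        0100010111110011

Method 2 - Add two's complement:
Two's complement of 0011011111110011: invert → 1100100000001100, add 1 → 1100100000001101
  0111110111100110
+ 1100100000001101
------------------
 10100010111110011  (end carry out of the top bit = 1)
Discarding the end carry: 0100010111110011
Decimal check:
  0111110111100110 = 16384 + 8192 + 4096 + 2048 + 1024 + 256 + 128 + 64 + 32 + 4 + 2 = 32230
  0011011111110011 = 8192 + 4096 + 1024 + 512 + 256 + 128 + 64 + 32 + 16 + 2 + 1 = 14323
  32230 - 14323 = 17907, and 0100010111110011 = 16384 + 1024 + 256 + 128 + 64 + 32 + 16 + 2 + 1 = 17907 ✓



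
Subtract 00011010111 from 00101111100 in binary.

Method 1 - Direct subtraction (column by column from the right: bit − bit − borrow-in; if negative, add 2 and borrow 1 from the next column):
borrow: 00100001110
        00101111100
-       00011010111
-------------------
        00010100101

Method 2 - Add two's complement:
Two's complement of 00011010111: invert → 11100101000, add 1 → 11100101001
  00101111100
+ 11100101001
-------------
 100010100101  (end carry out of the top bit = 1)
Discarding the end carry: 00010100101
Decimal check:
  00101111100 = 256 + 64 + 32 + 16 + 8 + 4 = 380
  00011010111 = 128 + 64 + 16 + 4 + 2 + 1 = 215
  380 - 215 = 165, and 00010100101 = 128 + 32 + 4 + 1 = 165 ✓



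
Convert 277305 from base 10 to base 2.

Using repeated division by 2:
277305 ÷ 2 = 138652 remainder 1
138652 ÷ 2 = 69326 remainder 0
69326 ÷ 2 = 34663 remainder 0
34663 ÷ 2 = 17331 remainder 1
17331 ÷ 2 = 8665 remainder 1
8665 ÷ 2 = 4332 remainder 1
4332 ÷ 2 = 2166 remainder 0
2166 ÷ 2 = 1083 remainder 0
1083 ÷ 2 = 541 remainder 1
541 ÷ 2 = 270 remainder 1
270 ÷ 2 = 135 remainder 0
135 ÷ 2 = 67 remainder 1
67 ÷ 2 = 33 remainder 1
33 ÷ 2 = 16 remainder 1
16 ÷ 2 = 8 remainder 0
8 ÷ 2 = 4 remainder 0
4 ÷ 2 = 2 remainder 0
2 ÷ 2 = 1 remainder 0
1 ÷ 2 = 0 remainder 1
Reading remainders bottom to top: 1000011101100111001



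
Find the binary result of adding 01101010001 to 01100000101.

Add column by column from the right: bit + bit + carry-in; write the sum mod 2, carry 1 when the sum is 2 or 3.
carry:  11000000010
        01101010001
+       01100000101
-------------------
       011001010110
(the carry out of the leftmost column, 0, becomes the leading bit)
Decimal check:
  01101010001 = 512 + 256 + 64 + 16 + 1 = 849
  01100000101 = 512 + 256 + 4 + 1 = 773
  849 + 773 = 1622, and 011001010110 = 1024 + 512 + 64 + 16 + 4 + 2 = 1622 ✓



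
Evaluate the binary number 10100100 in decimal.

Sum of powers of 2 for each 1-bit:
2^2 + 2^5 + 2^7
= 4 + 32 + 128
= 164



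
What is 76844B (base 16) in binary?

Convert each hex digit to 4 bits:
  7 = 0111
  6 = 0110
  8 = 1000
  4 = 0100
  4 = 0100
  B = 1011
Concatenate: 011101101000010001001011



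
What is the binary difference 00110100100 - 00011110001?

Method 1 - Direct subtraction (column by column from the right: bit − bit − borrow-in; if negative, add 2 and borrow 1 from the next column):
borrow: 00111100110
        00110100100
-       00011110001
-------------------
        00010110011

Method 2 - Add two's complement:
Two's complement of 00011110001: invert → 11100001110, add 1 → 11100001111
  00110100100
+ 11100001111
-------------
 100010110011  (end carry out of the top bit = 1)
Discarding the end carry: 00010110011
Decimal check:
  00110100100 = 256 + 128 + 32 + 4 = 420
  00011110001 = 128 + 64 + 32 + 16 + 1 = 241
  420 - 241 = 179, and 00010110011 = 128 + 32 + 16 + 2 + 1 = 179 ✓



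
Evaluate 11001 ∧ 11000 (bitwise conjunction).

AND: 1 only when both bits are 1
  11001
& 11000
-------
  11000
Decimal: 25 & 24 = 24



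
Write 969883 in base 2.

Using repeated division by 2:
969883 ÷ 2 = 484941 remainder 1
484941 ÷ 2 = 242470 remainder 1
242470 ÷ 2 = 121235 remainder 0
121235 ÷ 2 = 60617 remainder 1
60617 ÷ 2 = 30308 remainder 1
30308 ÷ 2 = 15154 remainder 0
15154 ÷ 2 = 7577 remainder 0
7577 ÷ 2 = 3788 remainder 1
3788 ÷ 2 = 1894 remainder 0
1894 ÷ 2 = 947 remainder 0
947 ÷ 2 = 473 remainder 1
473 ÷ 2 = 236 remainder 1
236 ÷ 2 = 118 remainder 0
118 ÷ 2 = 59 remainder 0
59 ÷ 2 = 29 remainder 1
29 ÷ 2 = 14 remainder 1
14 ÷ 2 = 7 remainder 0
7 ÷ 2 = 3 remainder 1
3 ÷ 2 = 1 remainder 1
1 ÷ 2 = 0 remainder 1
Reading remainders bottom to top: 11101100110010011011



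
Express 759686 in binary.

Using repeated division by 2:
759686 ÷ 2 = 379843 remainder 0
379843 ÷ 2 = 189921 remainder 1
189921 ÷ 2 = 94960 remainder 1
94960 ÷ 2 = 47480 remainder 0
47480 ÷ 2 = 23740 remainder 0
23740 ÷ 2 = 11870 remainder 0
11870 ÷ 2 = 5935 remainder 0
5935 ÷ 2 = 2967 remainder 1
2967 ÷ 2 = 1483 remainder 1
1483 ÷ 2 = 741 remainder 1
741 ÷ 2 = 370 remainder 1
370 ÷ 2 = 185 remainder 0
185 ÷ 2 = 92 remainder 1
92 ÷ 2 = 46 remainder 0
46 ÷ 2 = 23 remainder 0
23 ÷ 2 = 11 remainder 1
11 ÷ 2 = 5 remainder 1
5 ÷ 2 = 2 remainder 1
2 ÷ 2 = 1 remainder 0
1 ÷ 2 = 0 remainder 1
Reading remainders bottom to top: 10111001011110000110



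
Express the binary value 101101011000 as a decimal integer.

Sum of powers of 2 for each 1-bit:
2^3 + 2^4 + 2^6 + 2^8 + 2^9 + 2^11
= 8 + 16 + 64 + 256 + 512 + 2048
= 2904



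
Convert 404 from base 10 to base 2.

Using repeated division by 2:
404 ÷ 2 = 202 remainder 0
202 ÷ 2 = 101 remainder 0
101 ÷ 2 = 50 remainder 1
50 ÷ 2 = 25 remainder 0
25 ÷ 2 = 12 remainder 1
12 ÷ 2 = 6 remainder 0
6 ÷ 2 = 3 remainder 0
3 ÷ 2 = 1 remainder 1
1 ÷ 2 = 0 remainder 1
Reading remainders bottom to top: 110010100



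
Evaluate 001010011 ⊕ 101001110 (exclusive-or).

XOR: 1 when bits differ
  001010011
^ 101001110
-----------
  100011101
Decimal: 83 ^ 334 = 285



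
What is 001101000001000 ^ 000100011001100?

XOR: 1 when bits differ
  001101000001000
^ 000100011001100
-----------------
  001001011000100
Decimal: 6664 ^ 2252 = 4804



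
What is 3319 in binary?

Using repeated division by 2:
3319 ÷ 2 = 1659 remainder 1
1659 ÷ 2 = 829 remainder 1
829 ÷ 2 = 414 remainder 1
414 ÷ 2 = 207 remainder 0
207 ÷ 2 = 103 remainder 1
103 ÷ 2 = 51 remainder 1
51 ÷ 2 = 25 remainder 1
25 ÷ 2 = 12 remainder 1
12 ÷ 2 = 6 remainder 0
6 ÷ 2 = 3 remainder 0
3 ÷ 2 = 1 remainder 1
1 ÷ 2 = 0 remainder 1
Reading remainders bottom to top: 110011110111



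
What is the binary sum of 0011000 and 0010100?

Add column by column from the right: bit + bit + carry-in; write the sum mod 2, carry 1 when the sum is 2 or 3.
carry:  0100000
        0011000
+       0010100
---------------
       00101100
(the carry out of the leftmost column, 0, becomes the leading bit)
Decimal check:
  0011000 = 16 + 8 = 24
  0010100 = 16 + 4 = 20
  24 + 20 = 44, and 00101100 = 32 + 8 + 4 = 44 ✓



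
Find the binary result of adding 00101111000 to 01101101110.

Add column by column from the right: bit + bit + carry-in; write the sum mod 2, carry 1 when the sum is 2 or 3.
carry:  11011110000
        00101111000
+       01101101110
-------------------
       010011100110
(the carry out of the leftmost column, 0, becomes the leading bit)
Decimal check:
  00101111000 = 256 + 64 + 32 + 16 + 8 = 376
  01101101110 = 512 + 256 + 64 + 32 + 8 + 4 + 2 = 878
  376 + 878 = 1254, and 010011100110 = 1024 + 128 + 64 + 32 + 4 + 2 = 1254 ✓



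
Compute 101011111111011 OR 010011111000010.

OR: 1 when either bit is 1
  101011111111011
| 010011111000010
-----------------
  111011111111011
Decimal: 22523 | 10178 = 30715



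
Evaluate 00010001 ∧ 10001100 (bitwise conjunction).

AND: 1 only when both bits are 1
  00010001
& 10001100
----------
  00000000
Decimal: 17 & 140 = 0



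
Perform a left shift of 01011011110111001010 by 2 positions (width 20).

Original: 01011011110111001010 (decimal 376266)
Shift left by 2 positions
Append 2 zeros on the right and drop the 2 high bits that overflow the 20-bit width
Result: 01101111011100101000 (decimal 456488)
Equivalent: 376266 << 2 = 376266 × 2^2 = 1505064, truncated to 20 bits = 456488



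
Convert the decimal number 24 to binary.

Using repeated division by 2:
24 ÷ 2 = 12 remainder 0
12 ÷ 2 = 6 remainder 0
6 ÷ 2 = 3 remainder 0
3 ÷ 2 = 1 remainder 1
1 ÷ 2 = 0 remainder 1
Reading remainders bottom to top: 11000



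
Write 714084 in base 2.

Using repeated division by 2:
714084 ÷ 2 = 357042 remainder 0
357042 ÷ 2 = 178521 remainder 0
178521 ÷ 2 = 89260 remainder 1
89260 ÷ 2 = 44630 remainder 0
44630 ÷ 2 = 22315 remainder 0
22315 ÷ 2 = 11157 remainder 1
11157 ÷ 2 = 5578 remainder 1
5578 ÷ 2 = 2789 remainder 0
2789 ÷ 2 = 1394 remainder 1
1394 ÷ 2 = 697 remainder 0
697 ÷ 2 = 348 remainder 1
348 ÷ 2 = 174 remainder 0
174 ÷ 2 = 87 remainder 0
87 ÷ 2 = 43 remainder 1
43 ÷ 2 = 21 remainder 1
21 ÷ 2 = 10 remainder 1
10 ÷ 2 = 5 remainder 0
5 ÷ 2 = 2 remainder 1
2 ÷ 2 = 1 remainder 0
1 ÷ 2 = 0 remainder 1
Reading remainders bottom to top: 10101110010101100100



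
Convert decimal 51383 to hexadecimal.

Using repeated division by 16 (digits 10–15 are A–F):
51383 ÷ 16 = 3211 remainder 7
3211 ÷ 16 = 200 remainder 11 (B)
200 ÷ 16 = 12 remainder 8
12 ÷ 16 = 0 remainder 12 (C)
Reading remainders bottom to top: C8B7



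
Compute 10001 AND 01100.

AND: 1 only when both bits are 1
  10001
& 01100
-------
  00000
Decimal: 17 & 12 = 0



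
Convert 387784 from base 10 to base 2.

Using repeated division by 2:
387784 ÷ 2 = 193892 remainder 0
193892 ÷ 2 = 96946 remainder 0
96946 ÷ 2 = 48473 remainder 0
48473 ÷ 2 = 24236 remainder 1
24236 ÷ 2 = 12118 remainder 0
12118 ÷ 2 = 6059 remainder 0
6059 ÷ 2 = 3029 remainder 1
3029 ÷ 2 = 1514 remainder 1
1514 ÷ 2 = 757 remainder 0
757 ÷ 2 = 378 remainder 1
378 ÷ 2 = 189 remainder 0
189 ÷ 2 = 94 remainder 1
94 ÷ 2 = 47 remainder 0
47 ÷ 2 = 23 remainder 1
23 ÷ 2 = 11 remainder 1
11 ÷ 2 = 5 remainder 1
5 ÷ 2 = 2 remainder 1
2 ÷ 2 = 1 remainder 0
1 ÷ 2 = 0 remainder 1
Reading remainders bottom to top: 1011110101011001000



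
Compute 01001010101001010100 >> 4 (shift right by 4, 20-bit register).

Original: 01001010101001010100 (decimal 305748)
Shift right by 4 positions
Drop the 4 low bits; fill with zeros on the left
Result: 00000100101010100101 (decimal 19109)
Equivalent: 305748 >> 4 = 305748 ÷ 2^4 = 19109



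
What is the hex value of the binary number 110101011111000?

Group into 4-bit nibbles from right:
  0110 = 6
  1010 = A
  1111 = F
  1000 = 8
Result: 6AF8



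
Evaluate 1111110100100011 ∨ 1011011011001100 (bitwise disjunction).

OR: 1 when either bit is 1
  1111110100100011
| 1011011011001100
------------------
  1111111111101111
Decimal: 64803 | 46796 = 65519



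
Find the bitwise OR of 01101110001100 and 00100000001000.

OR: 1 when either bit is 1
  01101110001100
| 00100000001000
----------------
  01101110001100
Decimal: 7052 | 2056 = 7052



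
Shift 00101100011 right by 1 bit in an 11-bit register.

Original: 00101100011 (decimal 355)
Shift right by 1 position
Drop the 1 low bit; fill with zero on the left
Result: 00010110001 (decimal 177)
Equivalent: 355 >> 1 = 355 ÷ 2^1 = 177



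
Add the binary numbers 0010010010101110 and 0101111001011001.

Add column by column from the right: bit + bit + carry-in; write the sum mod 2, carry 1 when the sum is 2 or 3.
carry:  1111100111110000
        0010010010101110
+       0101111001011001
------------------------
       01000001100000111
(the carry out of the leftmost column, 0, becomes the leading bit)
Decimal check:
  0010010010101110 = 8192 + 1024 + 128 + 32 + 8 + 4 + 2 = 9390
  0101111001011001 = 16384 + 4096 + 2048 + 1024 + 512 + 64 + 16 + 8 + 1 = 24153
  9390 + 24153 = 33543, and 01000001100000111 = 32768 + 512 + 256 + 4 + 2 + 1 = 33543 ✓



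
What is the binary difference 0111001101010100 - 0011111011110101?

Method 1 - Direct subtraction (column by column from the right: bit − bit − borrow-in; if negative, add 2 and borrow 1 from the next column):
borrow: 0111100111111110
        0111001101010100
-       0011111011110101
------------------------
        0011010001011111

Method 2 - Add two's complement:
Two's complement of 0011111011110101: invert → 1100000100001010, add 1 → 1100000100001011
  0111001101010100
+ 1100000100001011
------------------
 10011010001011111  (end carry out of the top bit = 1)
Discarding the end carry: 0011010001011111
Decimal check:
  0111001101010100 = 16384 + 8192 + 4096 + 512 + 256 + 64 + 16 + 4 = 29524
  0011111011110101 = 8192 + 4096 + 2048 + 1024 + 512 + 128 + 64 + 32 + 16 + 4 + 1 = 16117
  29524 - 16117 = 13407, and 0011010001011111 = 8192 + 4096 + 1024 + 64 + 16 + 8 + 4 + 2 + 1 = 13407 ✓



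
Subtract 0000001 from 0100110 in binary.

Method 1 - Direct subtraction (column by column from the right: bit − bit − borrow-in; if negative, add 2 and borrow 1 from the next column):
borrow: 0000010
        0100110
-       0000001
---------------
        0100101

Method 2 - Add two's complement:
Two's complement of 0000001: invert → 1111110, add 1 → 1111111
  0100110
+ 1111111
---------
 10100101  (end carry out of the top bit = 1)
Discarding the end carry: 0100101
Decimal check:
  0100110 = 32 + 4 + 2 = 38
  0000001 = 1
  38 - 1 = 37, and 0100101 = 32 + 4 + 1 = 37 ✓



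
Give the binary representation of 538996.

Using repeated division by 2:
538996 ÷ 2 = 269498 remainder 0
269498 ÷ 2 = 134749 remainder 0
134749 ÷ 2 = 67374 remainder 1
67374 ÷ 2 = 33687 remainder 0
33687 ÷ 2 = 16843 remainder 1
16843 ÷ 2 = 8421 remainder 1
8421 ÷ 2 = 4210 remainder 1
4210 ÷ 2 = 2105 remainder 0
2105 ÷ 2 = 1052 remainder 1
1052 ÷ 2 = 526 remainder 0
526 ÷ 2 = 263 remainder 0
263 ÷ 2 = 131 remainder 1
131 ÷ 2 = 65 remainder 1
65 ÷ 2 = 32 remainder 1
32 ÷ 2 = 16 remainder 0
16 ÷ 2 = 8 remainder 0
8 ÷ 2 = 4 remainder 0
4 ÷ 2 = 2 remainder 0
2 ÷ 2 = 1 remainder 0
1 ÷ 2 = 0 remainder 1
Reading remainders bottom to top: 10000011100101110100



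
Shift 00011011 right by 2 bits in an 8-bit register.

Original: 00011011 (decimal 27)
Shift right by 2 positions
Drop the 2 low bits; fill with zeros on the left
Result: 00000110 (decimal 6)
Equivalent: 27 >> 2 = 27 ÷ 2^2 = 6



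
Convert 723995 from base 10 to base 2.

Using repeated division by 2:
723995 ÷ 2 = 361997 remainder 1
361997 ÷ 2 = 180998 remainder 1
180998 ÷ 2 = 90499 remainder 0
90499 ÷ 2 = 45249 remainder 1
45249 ÷ 2 = 22624 remainder 1
22624 ÷ 2 = 11312 remainder 0
11312 ÷ 2 = 5656 remainder 0
5656 ÷ 2 = 2828 remainder 0
2828 ÷ 2 = 1414 remainder 0
1414 ÷ 2 = 707 remainder 0
707 ÷ 2 = 353 remainder 1
353 ÷ 2 = 176 remainder 1
176 ÷ 2 = 88 remainder 0
88 ÷ 2 = 44 remainder 0
44 ÷ 2 = 22 remainder 0
22 ÷ 2 = 11 remainder 0
11 ÷ 2 = 5 remainder 1
5 ÷ 2 = 2 remainder 1
2 ÷ 2 = 1 remainder 0
1 ÷ 2 = 0 remainder 1
Reading remainders bottom to top: 10110000110000011011



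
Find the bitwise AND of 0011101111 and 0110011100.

AND: 1 only when both bits are 1
  0011101111
& 0110011100
------------
  0010001100
Decimal: 239 & 412 = 140



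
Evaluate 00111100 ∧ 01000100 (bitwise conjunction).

AND: 1 only when both bits are 1
  00111100
& 01000100
----------
  00000100
Decimal: 60 & 68 = 4



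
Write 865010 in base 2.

Using repeated division by 2:
865010 ÷ 2 = 432505 remainder 0
432505 ÷ 2 = 216252 remainder 1
216252 ÷ 2 = 108126 remainder 0
108126 ÷ 2 = 54063 remainder 0
54063 ÷ 2 = 27031 remainder 1
27031 ÷ 2 = 13515 remainder 1
13515 ÷ 2 = 6757 remainder 1
6757 ÷ 2 = 3378 remainder 1
3378 ÷ 2 = 1689 remainder 0
1689 ÷ 2 = 844 remainder 1
844 ÷ 2 = 422 remainder 0
422 ÷ 2 = 211 remainder 0
211 ÷ 2 = 105 remainder 1
105 ÷ 2 = 52 remainder 1
52 ÷ 2 = 26 remainder 0
26 ÷ 2 = 13 remainder 0
13 ÷ 2 = 6 remainder 1
6 ÷ 2 = 3 remainder 0
3 ÷ 2 = 1 remainder 1
1 ÷ 2 = 0 remainder 1
Reading remainders bottom to top: 11010011001011110010



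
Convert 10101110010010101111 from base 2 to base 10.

Sum of powers of 2 for each 1-bit:
2^0 + 2^1 + 2^2 + 2^3 + 2^5 + 2^7 + 2^10 + 2^13 + 2^14 + 2^15 + 2^17 + 2^19
= 1 + 2 + 4 + 8 + 32 + 128 + 1024 + 8192 + 16384 + 32768 + 131072 + 524288
= 713903



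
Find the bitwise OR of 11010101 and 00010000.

OR: 1 when either bit is 1
  11010101
| 00010000
----------
  11010101
Decimal: 213 | 16 = 213



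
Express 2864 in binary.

Using repeated division by 2:
2864 ÷ 2 = 1432 remainder 0
1432 ÷ 2 = 716 remainder 0
716 ÷ 2 = 358 remainder 0
358 ÷ 2 = 179 remainder 0
179 ÷ 2 = 89 remainder 1
89 ÷ 2 = 44 remainder 1
44 ÷ 2 = 22 remainder 0
22 ÷ 2 = 11 remainder 0
11 ÷ 2 = 5 remainder 1
5 ÷ 2 = 2 remainder 1
2 ÷ 2 = 1 remainder 0
1 ÷ 2 = 0 remainder 1
Reading remainders bottom to top: 101100110000



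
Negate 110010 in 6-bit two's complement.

Original (sign bit 1, negative): 110010
Step 1 - Invert all bits: 001101
Step 2 - Add 1: 001110
Verification: 110010 + 001110 = 1000000; discarding the end carry (carry out of the top bit) leaves the 6-bit value 000000, as required for x + (-x)



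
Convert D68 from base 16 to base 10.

Expand by place value (powers of 16):
Digit values: D = 13
D68 = 13 × 16^2 + 6 × 16^1 + 8 × 16^0
= 13 × 256 + 6 × 16 + 8 × 1
= 3328 + 96 + 8
= 3432



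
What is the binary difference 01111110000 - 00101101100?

Method 1 - Direct subtraction (column by column from the right: bit − bit − borrow-in; if negative, add 2 and borrow 1 from the next column):
borrow: 00000011000
        01111110000
-       00101101100
-------------------
        01010000100

Method 2 - Add two's complement:
Two's complement of 00101101100: invert → 11010010011, add 1 → 11010010100
  01111110000
+ 11010010100
-------------
 101010000100  (end carry out of the top bit = 1)
Discarding the end carry: 01010000100
Decimal check:
  01111110000 = 512 + 256 + 128 + 64 + 32 + 16 = 1008
  00101101100 = 256 + 64 + 32 + 8 + 4 = 364
  1008 - 364 = 644, and 01010000100 = 512 + 128 + 4 = 644 ✓



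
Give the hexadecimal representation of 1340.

Using repeated division by 16 (digits 10–15 are A–F):
1340 ÷ 16 = 83 remainder 12 (C)
83 ÷ 16 = 5 remainder 3
5 ÷ 16 = 0 remainder 5
Reading remainders bottom to top: 53C



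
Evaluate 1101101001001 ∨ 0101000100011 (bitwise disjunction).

OR: 1 when either bit is 1
  1101101001001
| 0101000100011
---------------
  1101101101011
Decimal: 6985 | 2595 = 7019



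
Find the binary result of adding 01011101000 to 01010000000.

Add column by column from the right: bit + bit + carry-in; write the sum mod 2, carry 1 when the sum is 2 or 3.
carry:  10100000000
        01011101000
+       01010000000
-------------------
       010101101000
(the carry out of the leftmost column, 0, becomes the leading bit)
Decimal check:
  01011101000 = 512 + 128 + 64 + 32 + 8 = 744
  01010000000 = 512 + 128 = 640
  744 + 640 = 1384, and 010101101000 = 1024 + 256 + 64 + 32 + 8 = 1384 ✓



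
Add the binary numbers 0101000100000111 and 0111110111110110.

Add column by column from the right: bit + bit + carry-in; write the sum mod 2, carry 1 when the sum is 2 or 3.
carry:  1110001000001100
        0101000100000111
+       0111110111110110
------------------------
       01100111011111101
(the carry out of the leftmost column, 0, becomes the leading bit)
Decimal check:
  0101000100000111 = 16384 + 4096 + 256 + 4 + 2 + 1 = 20743
  0111110111110110 = 16384 + 8192 + 4096 + 2048 + 1024 + 256 + 128 + 64 + 32 + 16 + 4 + 2 = 32246
  20743 + 32246 = 52989, and 01100111011111101 = 32768 + 16384 + 2048 + 1024 + 512 + 128 + 64 + 32 + 16 + 8 + 4 + 1 = 52989 ✓



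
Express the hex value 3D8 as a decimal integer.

Expand by place value (powers of 16):
Digit values: D = 13
3D8 = 3 × 16^2 + 13 × 16^1 + 8 × 16^0
= 3 × 256 + 13 × 16 + 8 × 1
= 768 + 208 + 8
= 984



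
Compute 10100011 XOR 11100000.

XOR: 1 when bits differ
  10100011
^ 11100000
----------
  01000011
Decimal: 163 ^ 224 = 67



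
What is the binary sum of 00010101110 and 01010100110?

Add column by column from the right: bit + bit + carry-in; write the sum mod 2, carry 1 when the sum is 2 or 3.
carry:  00101011100
        00010101110
+       01010100110
-------------------
       001101010100
(the carry out of the leftmost column, 0, becomes the leading bit)
Decimal check:
  00010101110 = 128 + 32 + 8 + 4 + 2 = 174
  01010100110 = 512 + 128 + 32 + 4 + 2 = 678
  174 + 678 = 852, and 001101010100 = 512 + 256 + 64 + 16 + 4 = 852 ✓



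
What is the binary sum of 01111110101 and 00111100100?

Add column by column from the right: bit + bit + carry-in; write the sum mod 2, carry 1 when the sum is 2 or 3.
carry:  11111001000
        01111110101
+       00111100100
-------------------
       010111011001
(the carry out of the leftmost column, 0, becomes the leading bit)
Decimal check:
  01111110101 = 512 + 256 + 128 + 64 + 32 + 16 + 4 + 1 = 1013
  00111100100 = 256 + 128 + 64 + 32 + 4 = 484
  1013 + 484 = 1497, and 010111011001 = 1024 + 256 + 128 + 64 + 16 + 8 + 1 = 1497 ✓



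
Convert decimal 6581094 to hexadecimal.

Using repeated division by 16 (digits 10–15 are A–F):
6581094 ÷ 16 = 411318 remainder 6
411318 ÷ 16 = 25707 remainder 6
25707 ÷ 16 = 1606 remainder 11 (B)
1606 ÷ 16 = 100 remainder 6
100 ÷ 16 = 6 remainder 4
6 ÷ 16 = 0 remainder 6
Reading remainders bottom to top: 646B66



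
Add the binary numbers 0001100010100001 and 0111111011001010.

Add column by column from the right: bit + bit + carry-in; write the sum mod 2, carry 1 when the sum is 2 or 3.
carry:  1111000100000000
        0001100010100001
+       0111111011001010
------------------------
       01001011101101011
(the carry out of the leftmost column, 0, becomes the leading bit)
Decimal check:
  0001100010100001 = 4096 + 2048 + 128 + 32 + 1 = 6305
  0111111011001010 = 16384 + 8192 + 4096 + 2048 + 1024 + 512 + 128 + 64 + 8 + 2 = 32458
  6305 + 32458 = 38763, and 01001011101101011 = 32768 + 4096 + 1024 + 512 + 256 + 64 + 32 + 8 + 2 + 1 = 38763 ✓



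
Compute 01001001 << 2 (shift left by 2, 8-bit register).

Original: 01001001 (decimal 73)
Shift left by 2 positions
Append 2 zeros on the right and drop the 2 high bits that overflow the 8-bit width
Result: 00100100 (decimal 36)
Equivalent: 73 << 2 = 73 × 2^2 = 292, truncated to 8 bits = 36



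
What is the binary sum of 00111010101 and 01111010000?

Add column by column from the right: bit + bit + carry-in; write the sum mod 2, carry 1 when the sum is 2 or 3.
carry:  11110100000
        00111010101
+       01111010000
-------------------
       010110100101
(the carry out of the leftmost column, 0, becomes the leading bit)
Decimal check:
  00111010101 = 256 + 128 + 64 + 16 + 4 + 1 = 469
  01111010000 = 512 + 256 + 128 + 64 + 16 = 976
  469 + 976 = 1445, and 010110100101 = 1024 + 256 + 128 + 32 + 4 + 1 = 1445 ✓



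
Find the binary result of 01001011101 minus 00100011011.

Method 1 - Direct subtraction (column by column from the right: bit − bit − borrow-in; if negative, add 2 and borrow 1 from the next column):
borrow: 01000000100
        01001011101
-       00100011011
-------------------
        00101000010

Method 2 - Add two's complement:
Two's complement of 00100011011: invert → 11011100100, add 1 → 11011100101
  01001011101
+ 11011100101
-------------
 100101000010  (end carry out of the top bit = 1)
Discarding the end carry: 00101000010
Decimal check:
  01001011101 = 512 + 64 + 16 + 8 + 4 + 1 = 605
  00100011011 = 256 + 16 + 8 + 2 + 1 = 283
  605 - 283 = 322, and 00101000010 = 256 + 64 + 2 = 322 ✓



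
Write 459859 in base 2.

Using repeated division by 2:
459859 ÷ 2 = 229929 remainder 1
229929 ÷ 2 = 114964 remainder 1
114964 ÷ 2 = 57482 remainder 0
57482 ÷ 2 = 28741 remainder 0
28741 ÷ 2 = 14370 remainder 1
14370 ÷ 2 = 7185 remainder 0
7185 ÷ 2 = 3592 remainder 1
3592 ÷ 2 = 1796 remainder 0
1796 ÷ 2 = 898 remainder 0
898 ÷ 2 = 449 remainder 0
449 ÷ 2 = 224 remainder 1
224 ÷ 2 = 112 remainder 0
112 ÷ 2 = 56 remainder 0
56 ÷ 2 = 28 remainder 0
28 ÷ 2 = 14 remainder 0
14 ÷ 2 = 7 remainder 0
7 ÷ 2 = 3 remainder 1
3 ÷ 2 = 1 remainder 1
1 ÷ 2 = 0 remainder 1
Reading remainders bottom to top: 1110000010001010011



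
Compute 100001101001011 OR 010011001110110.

OR: 1 when either bit is 1
  100001101001011
| 010011001110110
-----------------
  110011101111111
Decimal: 17227 | 9846 = 26495



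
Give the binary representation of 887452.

Using repeated division by 2:
887452 ÷ 2 = 443726 remainder 0
443726 ÷ 2 = 221863 remainder 0
221863 ÷ 2 = 110931 remainder 1
110931 ÷ 2 = 55465 remainder 1
55465 ÷ 2 = 27732 remainder 1
27732 ÷ 2 = 13866 remainder 0
13866 ÷ 2 = 6933 remainder 0
6933 ÷ 2 = 3466 remainder 1
3466 ÷ 2 = 1733 remainder 0
1733 ÷ 2 = 866 remainder 1
866 ÷ 2 = 433 remainder 0
433 ÷ 2 = 216 remainder 1
216 ÷ 2 = 108 remainder 0
108 ÷ 2 = 54 remainder 0
54 ÷ 2 = 27 remainder 0
27 ÷ 2 = 13 remainder 1
13 ÷ 2 = 6 remainder 1
6 ÷ 2 = 3 remainder 0
3 ÷ 2 = 1 remainder 1
1 ÷ 2 = 0 remainder 1
Reading remainders bottom to top: 11011000101010011100



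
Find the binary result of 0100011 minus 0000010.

Method 1 - Direct subtraction (column by column from the right: bit − bit − borrow-in; if negative, add 2 and borrow 1 from the next column):
borrow: 0000000
        0100011
-       0000010
---------------
        0100001

Method 2 - Add two's complement:
Two's complement of 0000010: invert → 1111101, add 1 → 1111110
  0100011
+ 1111110
---------
 10100001  (end carry out of the top bit = 1)
Discarding the end carry: 0100001
Decimal check:
  0100011 = 32 + 2 + 1 = 35
  0000010 = 2
  35 - 2 = 33, and 0100001 = 32 + 1 = 33 ✓



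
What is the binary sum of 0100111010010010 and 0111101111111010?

Add column by column from the right: bit + bit + carry-in; write the sum mod 2, carry 1 when the sum is 2 or 3.
carry:  1111111111100100
        0100111010010010
+       0111101111111010
------------------------
       01100101010001100
(the carry out of the leftmost column, 0, becomes the leading bit)
Decimal check:
  0100111010010010 = 16384 + 2048 + 1024 + 512 + 128 + 16 + 2 = 20114
  0111101111111010 = 16384 + 8192 + 4096 + 2048 + 512 + 256 + 128 + 64 + 32 + 16 + 8 + 2 = 31738
  20114 + 31738 = 51852, and 01100101010001100 = 32768 + 16384 + 2048 + 512 + 128 + 8 + 4 = 51852 ✓



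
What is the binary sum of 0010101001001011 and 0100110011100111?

Add column by column from the right: bit + bit + carry-in; write the sum mod 2, carry 1 when the sum is 2 or 3.
carry:  0001000110011110
        0010101001001011
+       0100110011100111
------------------------
       00111011100110010
(the carry out of the leftmost column, 0, becomes the leading bit)
Decimal check:
  0010101001001011 = 8192 + 2048 + 512 + 64 + 8 + 2 + 1 = 10827
  0100110011100111 = 16384 + 2048 + 1024 + 128 + 64 + 32 + 4 + 2 + 1 = 19687
  10827 + 19687 = 30514, and 00111011100110010 = 16384 + 8192 + 4096 + 1024 + 512 + 256 + 32 + 16 + 2 = 30514 ✓



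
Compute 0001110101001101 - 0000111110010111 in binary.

Method 1 - Direct subtraction (column by column from the right: bit − bit − borrow-in; if negative, add 2 and borrow 1 from the next column):
borrow: 0001111101101100
        0001110101001101
-       0000111110010111
------------------------
        0000110110110110

Method 2 - Add two's complement:
Two's complement of 0000111110010111: invert → 1111000001101000, add 1 → 1111000001101001
  0001110101001101
+ 1111000001101001
------------------
 10000110110110110  (end carry out of the top bit = 1)
Discarding the end carry: 0000110110110110
Decimal check:
  0001110101001101 = 4096 + 2048 + 1024 + 256 + 64 + 8 + 4 + 1 = 7501
  0000111110010111 = 2048 + 1024 + 512 + 256 + 128 + 16 + 4 + 2 + 1 = 3991
  7501 - 3991 = 3510, and 0000110110110110 = 2048 + 1024 + 256 + 128 + 32 + 16 + 4 + 2 = 3510 ✓



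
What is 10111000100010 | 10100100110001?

OR: 1 when either bit is 1
  10111000100010
| 10100100110001
----------------
  10111100110011
Decimal: 11810 | 10545 = 12083



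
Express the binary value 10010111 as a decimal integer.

Sum of powers of 2 for each 1-bit:
2^0 + 2^1 + 2^2 + 2^4 + 2^7
= 1 + 2 + 4 + 16 + 128
= 151



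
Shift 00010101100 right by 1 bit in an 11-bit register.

Original: 00010101100 (decimal 172)
Shift right by 1 position
Drop the 1 low bit; fill with zero on the left
Result: 00001010110 (decimal 86)
Equivalent: 172 >> 1 = 172 ÷ 2^1 = 86



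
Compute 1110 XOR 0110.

XOR: 1 when bits differ
  1110
^ 0110
------
  1000
Decimal: 14 ^ 6 = 8



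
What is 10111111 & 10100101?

AND: 1 only when both bits are 1
  10111111
& 10100101
----------
  10100101
Decimal: 191 & 165 = 165



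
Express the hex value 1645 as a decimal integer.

Expand by place value (powers of 16):
1645 = 1 × 16^3 + 6 × 16^2 + 4 × 16^1 + 5 × 16^0
= 1 × 4096 + 6 × 256 + 4 × 16 + 5 × 1
= 4096 + 1536 + 64 + 5
= 5701



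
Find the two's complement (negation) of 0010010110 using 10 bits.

Original: 0010010110
Step 1 - Invert all bits: 1101101001
Step 2 - Add 1: 1101101010
Verification: 0010010110 + 1101101010 = 10000000000; discarding the end carry (carry out of the top bit) leaves the 10-bit value 0000000000, as required for x + (-x)

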